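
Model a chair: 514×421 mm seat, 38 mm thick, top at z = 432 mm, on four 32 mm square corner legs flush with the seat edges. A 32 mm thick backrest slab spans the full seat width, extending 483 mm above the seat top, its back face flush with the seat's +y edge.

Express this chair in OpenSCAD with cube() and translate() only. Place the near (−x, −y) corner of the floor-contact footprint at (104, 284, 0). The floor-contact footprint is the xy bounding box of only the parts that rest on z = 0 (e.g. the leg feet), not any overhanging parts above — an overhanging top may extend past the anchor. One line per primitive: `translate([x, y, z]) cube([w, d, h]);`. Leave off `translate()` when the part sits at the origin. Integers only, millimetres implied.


translate([104, 284, 394]) cube([514, 421, 38]);
translate([104, 284, 0]) cube([32, 32, 394]);
translate([586, 284, 0]) cube([32, 32, 394]);
translate([104, 673, 0]) cube([32, 32, 394]);
translate([586, 673, 0]) cube([32, 32, 394]);
translate([104, 673, 432]) cube([514, 32, 483]);


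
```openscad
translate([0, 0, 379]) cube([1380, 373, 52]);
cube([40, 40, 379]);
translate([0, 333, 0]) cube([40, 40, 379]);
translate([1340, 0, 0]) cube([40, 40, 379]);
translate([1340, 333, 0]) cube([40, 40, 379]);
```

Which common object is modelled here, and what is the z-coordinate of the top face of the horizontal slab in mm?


A bench. The seat-top height is 431 mm.

A long slab on four corner posts — a bench. The slab sits at z = 379 with thickness 52, so the top is 379 + 52 = 431 mm.


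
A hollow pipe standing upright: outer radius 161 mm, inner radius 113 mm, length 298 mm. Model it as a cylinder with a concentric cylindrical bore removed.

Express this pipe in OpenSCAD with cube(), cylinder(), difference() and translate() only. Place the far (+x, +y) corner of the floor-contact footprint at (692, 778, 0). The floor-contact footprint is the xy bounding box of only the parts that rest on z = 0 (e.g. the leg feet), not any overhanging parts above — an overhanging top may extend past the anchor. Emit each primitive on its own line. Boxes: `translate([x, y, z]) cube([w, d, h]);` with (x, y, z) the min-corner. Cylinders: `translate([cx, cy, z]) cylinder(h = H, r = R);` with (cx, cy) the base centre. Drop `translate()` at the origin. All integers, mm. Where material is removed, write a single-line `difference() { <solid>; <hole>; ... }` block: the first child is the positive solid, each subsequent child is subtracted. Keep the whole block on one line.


difference() { translate([531, 617, 0]) cylinder(h = 298, r = 161); translate([531, 617, 0]) cylinder(h = 298, r = 113); }


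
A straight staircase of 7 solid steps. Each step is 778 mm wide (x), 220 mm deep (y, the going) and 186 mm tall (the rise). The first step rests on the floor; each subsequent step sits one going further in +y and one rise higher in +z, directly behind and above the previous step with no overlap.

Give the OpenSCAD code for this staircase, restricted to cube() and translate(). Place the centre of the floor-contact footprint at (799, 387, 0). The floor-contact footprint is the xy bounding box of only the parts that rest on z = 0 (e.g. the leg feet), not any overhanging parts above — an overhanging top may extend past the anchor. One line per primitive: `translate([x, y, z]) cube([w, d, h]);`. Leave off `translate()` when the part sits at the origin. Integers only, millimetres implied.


translate([410, 277, 0]) cube([778, 220, 186]);
translate([410, 497, 186]) cube([778, 220, 186]);
translate([410, 717, 372]) cube([778, 220, 186]);
translate([410, 937, 558]) cube([778, 220, 186]);
translate([410, 1157, 744]) cube([778, 220, 186]);
translate([410, 1377, 930]) cube([778, 220, 186]);
translate([410, 1597, 1116]) cube([778, 220, 186]);


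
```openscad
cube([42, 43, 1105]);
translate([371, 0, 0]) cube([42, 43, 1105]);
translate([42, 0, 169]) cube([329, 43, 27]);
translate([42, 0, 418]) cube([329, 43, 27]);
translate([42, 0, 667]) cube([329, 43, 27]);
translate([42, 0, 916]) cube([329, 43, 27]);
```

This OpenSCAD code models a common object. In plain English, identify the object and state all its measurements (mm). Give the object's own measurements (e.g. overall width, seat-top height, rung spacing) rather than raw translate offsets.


A straight ladder. Two 42×43 mm vertical rails, 1105 mm tall, stand 413 mm apart (outside-to-outside) with their front faces coplanar on the −y side. 4 rungs, each 43 mm deep and 27 mm tall, span between the inner faces of the rails, front faces flush with the rails. The lowest rung's underside is at z = 169 mm and rungs are spaced 249 mm apart (underside to underside).


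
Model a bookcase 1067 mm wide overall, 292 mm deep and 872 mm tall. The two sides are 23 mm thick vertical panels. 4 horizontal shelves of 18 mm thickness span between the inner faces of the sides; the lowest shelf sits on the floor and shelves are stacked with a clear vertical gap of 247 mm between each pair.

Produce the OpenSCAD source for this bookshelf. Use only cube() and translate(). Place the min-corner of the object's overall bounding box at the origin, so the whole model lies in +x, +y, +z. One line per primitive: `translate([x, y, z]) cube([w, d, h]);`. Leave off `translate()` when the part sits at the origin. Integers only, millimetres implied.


cube([23, 292, 872]);
translate([1044, 0, 0]) cube([23, 292, 872]);
translate([23, 0, 0]) cube([1021, 292, 18]);
translate([23, 0, 265]) cube([1021, 292, 18]);
translate([23, 0, 530]) cube([1021, 292, 18]);
translate([23, 0, 795]) cube([1021, 292, 18]);


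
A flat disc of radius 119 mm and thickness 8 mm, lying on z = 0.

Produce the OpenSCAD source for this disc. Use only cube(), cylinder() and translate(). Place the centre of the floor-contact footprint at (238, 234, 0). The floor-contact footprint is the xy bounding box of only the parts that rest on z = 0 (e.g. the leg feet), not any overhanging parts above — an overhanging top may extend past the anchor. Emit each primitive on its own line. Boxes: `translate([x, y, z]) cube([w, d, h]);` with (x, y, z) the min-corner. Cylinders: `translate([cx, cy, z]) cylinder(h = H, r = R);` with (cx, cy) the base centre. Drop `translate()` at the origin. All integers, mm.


translate([238, 234, 0]) cylinder(h = 8, r = 119);


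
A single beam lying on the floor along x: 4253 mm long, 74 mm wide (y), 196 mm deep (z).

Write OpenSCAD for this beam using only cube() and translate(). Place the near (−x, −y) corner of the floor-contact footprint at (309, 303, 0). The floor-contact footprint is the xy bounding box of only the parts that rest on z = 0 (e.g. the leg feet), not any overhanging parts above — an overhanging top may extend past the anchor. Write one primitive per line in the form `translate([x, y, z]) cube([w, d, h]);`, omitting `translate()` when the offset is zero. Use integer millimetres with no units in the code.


translate([309, 303, 0]) cube([4253, 74, 196]);


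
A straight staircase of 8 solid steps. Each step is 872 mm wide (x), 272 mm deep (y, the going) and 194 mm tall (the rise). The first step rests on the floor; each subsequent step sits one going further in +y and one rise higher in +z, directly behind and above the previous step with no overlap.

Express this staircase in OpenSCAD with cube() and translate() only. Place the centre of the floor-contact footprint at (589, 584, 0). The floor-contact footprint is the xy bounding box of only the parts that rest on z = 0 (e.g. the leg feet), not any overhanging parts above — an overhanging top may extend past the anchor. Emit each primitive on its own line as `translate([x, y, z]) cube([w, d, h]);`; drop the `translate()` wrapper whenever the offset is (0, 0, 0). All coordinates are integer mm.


translate([153, 448, 0]) cube([872, 272, 194]);
translate([153, 720, 194]) cube([872, 272, 194]);
translate([153, 992, 388]) cube([872, 272, 194]);
translate([153, 1264, 582]) cube([872, 272, 194]);
translate([153, 1536, 776]) cube([872, 272, 194]);
translate([153, 1808, 970]) cube([872, 272, 194]);
translate([153, 2080, 1164]) cube([872, 272, 194]);
translate([153, 2352, 1358]) cube([872, 272, 194]);


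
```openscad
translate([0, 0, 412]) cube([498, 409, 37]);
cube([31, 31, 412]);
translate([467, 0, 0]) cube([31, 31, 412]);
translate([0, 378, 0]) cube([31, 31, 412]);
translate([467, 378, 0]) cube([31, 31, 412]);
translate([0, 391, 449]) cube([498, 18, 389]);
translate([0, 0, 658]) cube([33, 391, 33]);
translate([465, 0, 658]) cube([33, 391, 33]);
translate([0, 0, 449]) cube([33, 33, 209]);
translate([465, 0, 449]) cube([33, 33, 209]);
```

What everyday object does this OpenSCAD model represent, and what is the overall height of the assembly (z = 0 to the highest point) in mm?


A chair. The overall height is 838 mm.

A slab on four corner posts with a tall panel at the back — a chair. The seat slab sits at z = 412 with thickness 37, and the 389 mm backrest starts at the seat top, so the overall height is 412 + 37 + 389 = 838 mm.


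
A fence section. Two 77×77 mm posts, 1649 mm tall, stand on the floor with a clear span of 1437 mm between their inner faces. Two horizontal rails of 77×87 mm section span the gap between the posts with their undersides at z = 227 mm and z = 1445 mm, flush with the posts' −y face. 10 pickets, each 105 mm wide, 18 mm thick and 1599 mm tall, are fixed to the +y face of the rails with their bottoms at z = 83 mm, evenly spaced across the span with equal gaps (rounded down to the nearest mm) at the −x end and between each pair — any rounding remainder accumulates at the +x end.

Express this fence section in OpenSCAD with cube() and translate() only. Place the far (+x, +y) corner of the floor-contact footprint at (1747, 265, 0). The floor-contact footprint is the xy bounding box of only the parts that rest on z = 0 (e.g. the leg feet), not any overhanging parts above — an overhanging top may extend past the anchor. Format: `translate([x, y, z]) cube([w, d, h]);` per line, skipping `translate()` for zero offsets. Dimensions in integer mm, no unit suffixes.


translate([156, 188, 0]) cube([77, 77, 1649]);
translate([1670, 188, 0]) cube([77, 77, 1649]);
translate([233, 188, 227]) cube([1437, 77, 87]);
translate([233, 188, 1445]) cube([1437, 77, 87]);
translate([268, 265, 83]) cube([105, 18, 1599]);
translate([408, 265, 83]) cube([105, 18, 1599]);
translate([548, 265, 83]) cube([105, 18, 1599]);
translate([688, 265, 83]) cube([105, 18, 1599]);
translate([828, 265, 83]) cube([105, 18, 1599]);
translate([968, 265, 83]) cube([105, 18, 1599]);
translate([1108, 265, 83]) cube([105, 18, 1599]);
translate([1248, 265, 83]) cube([105, 18, 1599]);
translate([1388, 265, 83]) cube([105, 18, 1599]);
translate([1528, 265, 83]) cube([105, 18, 1599]);


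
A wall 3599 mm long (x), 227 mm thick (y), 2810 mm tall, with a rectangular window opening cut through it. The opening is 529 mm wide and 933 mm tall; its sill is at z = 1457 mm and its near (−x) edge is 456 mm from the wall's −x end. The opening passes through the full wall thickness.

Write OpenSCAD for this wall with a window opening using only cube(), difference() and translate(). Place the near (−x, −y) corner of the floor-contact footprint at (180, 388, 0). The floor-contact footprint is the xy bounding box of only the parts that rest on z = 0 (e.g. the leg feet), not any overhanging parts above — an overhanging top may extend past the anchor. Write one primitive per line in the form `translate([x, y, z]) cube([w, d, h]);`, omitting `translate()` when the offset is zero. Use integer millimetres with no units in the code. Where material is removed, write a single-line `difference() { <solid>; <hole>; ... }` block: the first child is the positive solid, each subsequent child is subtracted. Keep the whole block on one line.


difference() { translate([180, 388, 0]) cube([3599, 227, 2810]); translate([636, 388, 1457]) cube([529, 227, 933]); }


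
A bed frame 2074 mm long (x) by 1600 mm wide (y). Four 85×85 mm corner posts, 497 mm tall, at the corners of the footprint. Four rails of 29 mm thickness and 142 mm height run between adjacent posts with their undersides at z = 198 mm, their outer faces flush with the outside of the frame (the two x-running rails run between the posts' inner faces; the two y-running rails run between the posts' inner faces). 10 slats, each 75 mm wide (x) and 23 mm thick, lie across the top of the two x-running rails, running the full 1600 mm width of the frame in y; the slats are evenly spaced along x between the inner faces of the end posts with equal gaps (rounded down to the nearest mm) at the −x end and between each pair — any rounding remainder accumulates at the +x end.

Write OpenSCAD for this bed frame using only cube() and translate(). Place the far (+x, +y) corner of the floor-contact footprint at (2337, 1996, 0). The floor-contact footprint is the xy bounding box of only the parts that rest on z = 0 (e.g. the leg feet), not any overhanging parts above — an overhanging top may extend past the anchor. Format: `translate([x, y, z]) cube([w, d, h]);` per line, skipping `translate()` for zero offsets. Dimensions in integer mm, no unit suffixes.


translate([263, 396, 0]) cube([85, 85, 497]);
translate([263, 1911, 0]) cube([85, 85, 497]);
translate([2252, 396, 0]) cube([85, 85, 497]);
translate([2252, 1911, 0]) cube([85, 85, 497]);
translate([348, 396, 198]) cube([1904, 29, 142]);
translate([348, 1967, 198]) cube([1904, 29, 142]);
translate([263, 481, 198]) cube([29, 1430, 142]);
translate([2308, 481, 198]) cube([29, 1430, 142]);
translate([452, 396, 340]) cube([75, 1600, 23]);
translate([631, 396, 340]) cube([75, 1600, 23]);
translate([810, 396, 340]) cube([75, 1600, 23]);
translate([989, 396, 340]) cube([75, 1600, 23]);
translate([1168, 396, 340]) cube([75, 1600, 23]);
translate([1347, 396, 340]) cube([75, 1600, 23]);
translate([1526, 396, 340]) cube([75, 1600, 23]);
translate([1705, 396, 340]) cube([75, 1600, 23]);
translate([1884, 396, 340]) cube([75, 1600, 23]);
translate([2063, 396, 340]) cube([75, 1600, 23]);


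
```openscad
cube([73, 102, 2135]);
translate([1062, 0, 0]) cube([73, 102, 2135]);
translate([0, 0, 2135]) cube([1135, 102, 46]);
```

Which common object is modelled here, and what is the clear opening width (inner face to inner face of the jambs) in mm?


A door frame. The clear opening width is 989 mm.

Two 2135 mm tall posts with a header on top — a door frame. The left jamb is 73 mm wide at x = 0; the right jamb starts at x = 1062. The clear opening is 1062 − 73 = 989 mm.


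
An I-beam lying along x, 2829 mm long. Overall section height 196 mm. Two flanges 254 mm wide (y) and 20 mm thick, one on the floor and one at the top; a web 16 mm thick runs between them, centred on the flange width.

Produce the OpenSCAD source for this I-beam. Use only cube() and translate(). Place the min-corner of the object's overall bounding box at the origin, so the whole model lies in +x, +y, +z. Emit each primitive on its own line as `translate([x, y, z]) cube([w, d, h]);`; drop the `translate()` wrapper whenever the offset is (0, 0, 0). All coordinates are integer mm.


cube([2829, 254, 20]);
translate([0, 119, 20]) cube([2829, 16, 156]);
translate([0, 0, 176]) cube([2829, 254, 20]);


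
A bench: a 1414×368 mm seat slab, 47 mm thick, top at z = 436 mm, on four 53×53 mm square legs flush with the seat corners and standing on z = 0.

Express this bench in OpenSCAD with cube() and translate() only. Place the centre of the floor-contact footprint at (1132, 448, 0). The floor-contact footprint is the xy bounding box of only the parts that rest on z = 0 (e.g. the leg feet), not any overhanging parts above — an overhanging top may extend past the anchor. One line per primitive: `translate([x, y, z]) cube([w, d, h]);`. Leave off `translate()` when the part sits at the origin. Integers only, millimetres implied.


translate([425, 264, 389]) cube([1414, 368, 47]);
translate([425, 264, 0]) cube([53, 53, 389]);
translate([425, 579, 0]) cube([53, 53, 389]);
translate([1786, 264, 0]) cube([53, 53, 389]);
translate([1786, 579, 0]) cube([53, 53, 389]);


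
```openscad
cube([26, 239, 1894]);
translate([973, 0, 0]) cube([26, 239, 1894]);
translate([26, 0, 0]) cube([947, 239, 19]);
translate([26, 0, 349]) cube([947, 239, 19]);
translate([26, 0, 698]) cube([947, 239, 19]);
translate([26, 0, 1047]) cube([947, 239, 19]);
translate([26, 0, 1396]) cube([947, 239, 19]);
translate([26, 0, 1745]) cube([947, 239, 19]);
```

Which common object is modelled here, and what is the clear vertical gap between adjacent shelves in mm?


A bookshelf. The clear shelf gap is 330 mm.

Two tall side panels with 6 horizontal boards between them — a bookshelf. The first two shelf undersides are at z = 0 and z = 349; with shelf thickness 19, the clear gap is 349 − 0 − 19 = 330 mm.


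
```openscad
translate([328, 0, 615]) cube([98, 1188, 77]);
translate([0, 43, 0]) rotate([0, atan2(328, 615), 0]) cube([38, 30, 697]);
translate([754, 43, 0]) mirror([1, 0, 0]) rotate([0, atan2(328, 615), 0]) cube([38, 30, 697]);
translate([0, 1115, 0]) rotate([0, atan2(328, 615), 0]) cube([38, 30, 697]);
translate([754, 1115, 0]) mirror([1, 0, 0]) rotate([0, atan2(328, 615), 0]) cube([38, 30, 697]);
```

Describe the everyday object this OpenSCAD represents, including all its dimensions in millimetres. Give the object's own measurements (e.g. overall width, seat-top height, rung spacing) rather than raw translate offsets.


A sawhorse. A 98×1188×77 mm beam (x, y, z) sits on two A-frame leg pairs. Each pair is two raked legs of 38×30 mm section (30 mm along y) splaying symmetrically in x. Each leg rises 615 mm vertically over 328 mm of horizontal reach and is 697 mm long along its own axis. Every leg's outer bottom edge rests on the floor and its outer top edge meets a bottom edge of the beam — the left legs (tilting toward +x) meet the beam's −x bottom edge, the right legs (their mirror images, tilting toward −x) meet its +x bottom edge — so the leg tops tuck under the beam, the beam's underside is 615 mm above the floor, and the feet are 754 mm apart outside-to-outside with the beam centred between them. The two leg pairs are set in 43 mm from either end of the beam.


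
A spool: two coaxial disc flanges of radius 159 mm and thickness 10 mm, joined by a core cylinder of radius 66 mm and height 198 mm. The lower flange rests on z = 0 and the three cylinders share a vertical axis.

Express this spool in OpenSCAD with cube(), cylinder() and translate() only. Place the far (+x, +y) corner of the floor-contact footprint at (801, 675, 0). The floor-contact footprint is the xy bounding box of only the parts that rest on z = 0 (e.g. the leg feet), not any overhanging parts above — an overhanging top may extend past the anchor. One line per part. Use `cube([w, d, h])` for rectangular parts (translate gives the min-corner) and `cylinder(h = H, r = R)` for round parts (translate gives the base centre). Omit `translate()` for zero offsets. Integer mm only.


translate([642, 516, 0]) cylinder(h = 10, r = 159);
translate([642, 516, 10]) cylinder(h = 198, r = 66);
translate([642, 516, 208]) cylinder(h = 10, r = 159);


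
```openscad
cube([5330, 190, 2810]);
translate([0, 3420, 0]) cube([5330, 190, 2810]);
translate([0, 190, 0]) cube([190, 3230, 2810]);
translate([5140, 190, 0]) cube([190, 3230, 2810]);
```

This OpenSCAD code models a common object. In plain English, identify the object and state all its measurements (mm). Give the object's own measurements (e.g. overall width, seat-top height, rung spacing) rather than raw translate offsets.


The wall frame of a small rectangular building: four walls, each 2810 mm tall and 190 mm thick, enclosing a footprint 5330 mm (x) by 3610 mm (y) outside-to-outside, with no floor or roof. The front and back walls (the −y and +y sides) span the full width; the two side walls fit between them.


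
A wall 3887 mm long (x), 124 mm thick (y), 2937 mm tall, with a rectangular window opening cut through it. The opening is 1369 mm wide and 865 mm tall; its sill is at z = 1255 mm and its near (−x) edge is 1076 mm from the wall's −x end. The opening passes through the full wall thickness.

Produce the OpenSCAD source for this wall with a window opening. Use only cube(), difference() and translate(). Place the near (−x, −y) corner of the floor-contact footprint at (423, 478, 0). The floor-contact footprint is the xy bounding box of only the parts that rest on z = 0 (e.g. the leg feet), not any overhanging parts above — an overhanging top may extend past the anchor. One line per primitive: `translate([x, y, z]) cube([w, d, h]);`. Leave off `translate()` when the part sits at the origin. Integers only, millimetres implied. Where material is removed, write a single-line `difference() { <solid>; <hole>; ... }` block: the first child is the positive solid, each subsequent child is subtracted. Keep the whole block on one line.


difference() { translate([423, 478, 0]) cube([3887, 124, 2937]); translate([1499, 478, 1255]) cube([1369, 124, 865]); }


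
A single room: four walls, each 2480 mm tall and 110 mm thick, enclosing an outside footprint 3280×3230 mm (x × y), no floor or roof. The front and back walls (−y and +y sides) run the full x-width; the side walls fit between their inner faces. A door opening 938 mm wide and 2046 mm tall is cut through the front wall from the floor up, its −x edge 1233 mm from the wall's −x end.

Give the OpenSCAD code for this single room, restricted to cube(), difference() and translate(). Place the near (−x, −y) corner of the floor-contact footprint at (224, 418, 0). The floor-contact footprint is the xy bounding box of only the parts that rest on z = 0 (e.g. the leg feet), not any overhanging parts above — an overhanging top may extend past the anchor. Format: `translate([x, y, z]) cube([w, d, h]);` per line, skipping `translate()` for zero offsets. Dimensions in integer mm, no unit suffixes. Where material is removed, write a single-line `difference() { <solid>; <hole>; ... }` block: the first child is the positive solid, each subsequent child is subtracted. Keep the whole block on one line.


difference() { translate([224, 418, 0]) cube([3280, 110, 2480]); translate([1457, 418, 0]) cube([938, 110, 2046]); }
translate([224, 3538, 0]) cube([3280, 110, 2480]);
translate([224, 528, 0]) cube([110, 3010, 2480]);
translate([3394, 528, 0]) cube([110, 3010, 2480]);


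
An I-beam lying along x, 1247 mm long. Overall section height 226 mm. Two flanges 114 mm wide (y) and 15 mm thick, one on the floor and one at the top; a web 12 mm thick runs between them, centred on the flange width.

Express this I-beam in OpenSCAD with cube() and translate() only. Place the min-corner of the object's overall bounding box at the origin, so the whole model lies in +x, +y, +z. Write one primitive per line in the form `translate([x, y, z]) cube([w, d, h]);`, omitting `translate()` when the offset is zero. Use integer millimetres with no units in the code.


cube([1247, 114, 15]);
translate([0, 51, 15]) cube([1247, 12, 196]);
translate([0, 0, 211]) cube([1247, 114, 15]);


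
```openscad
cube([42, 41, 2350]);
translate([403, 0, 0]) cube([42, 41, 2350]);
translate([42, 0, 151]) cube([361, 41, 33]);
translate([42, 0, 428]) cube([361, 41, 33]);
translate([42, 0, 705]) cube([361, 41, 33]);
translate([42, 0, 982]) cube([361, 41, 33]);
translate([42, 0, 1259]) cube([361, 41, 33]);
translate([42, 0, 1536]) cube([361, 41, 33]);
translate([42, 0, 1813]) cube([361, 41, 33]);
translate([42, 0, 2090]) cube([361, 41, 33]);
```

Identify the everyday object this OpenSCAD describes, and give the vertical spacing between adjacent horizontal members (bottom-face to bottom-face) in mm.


A ladder. The rung spacing is 277 mm.

Two tall 42×41 posts with 8 short bars between them — a ladder. Adjacent rungs sit at z = 151 and z = 428, so the spacing is 428 − 151 = 277 mm.


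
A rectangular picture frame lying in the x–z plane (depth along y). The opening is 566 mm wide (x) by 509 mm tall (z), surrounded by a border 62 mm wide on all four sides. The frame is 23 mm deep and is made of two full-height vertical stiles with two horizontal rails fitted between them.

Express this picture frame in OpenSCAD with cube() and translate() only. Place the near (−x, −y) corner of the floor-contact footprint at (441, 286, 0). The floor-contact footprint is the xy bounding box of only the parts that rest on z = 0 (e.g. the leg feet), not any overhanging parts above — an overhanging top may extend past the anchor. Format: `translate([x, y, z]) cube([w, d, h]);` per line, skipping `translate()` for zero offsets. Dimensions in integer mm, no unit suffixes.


translate([441, 286, 0]) cube([62, 23, 633]);
translate([1069, 286, 0]) cube([62, 23, 633]);
translate([503, 286, 0]) cube([566, 23, 62]);
translate([503, 286, 571]) cube([566, 23, 62]);


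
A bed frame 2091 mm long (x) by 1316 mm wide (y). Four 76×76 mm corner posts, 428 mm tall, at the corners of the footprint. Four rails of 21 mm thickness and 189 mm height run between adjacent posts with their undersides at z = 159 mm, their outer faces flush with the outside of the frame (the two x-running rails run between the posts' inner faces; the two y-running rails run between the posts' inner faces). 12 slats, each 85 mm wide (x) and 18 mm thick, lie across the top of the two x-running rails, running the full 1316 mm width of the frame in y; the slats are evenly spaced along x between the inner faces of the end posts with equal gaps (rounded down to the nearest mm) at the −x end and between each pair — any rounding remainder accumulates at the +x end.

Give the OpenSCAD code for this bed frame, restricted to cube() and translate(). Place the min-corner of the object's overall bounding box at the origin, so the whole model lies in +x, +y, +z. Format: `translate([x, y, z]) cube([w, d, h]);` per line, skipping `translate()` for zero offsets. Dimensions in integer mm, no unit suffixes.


// slat z = rail_z + rail_h = 159 + 189 = 348
// slat gap = ⌊(1939 − 12·85) / 13⌋ = 70
cube([76, 76, 428]);
translate([0, 1240, 0]) cube([76, 76, 428]);
translate([2015, 0, 0]) cube([76, 76, 428]);
translate([2015, 1240, 0]) cube([76, 76, 428]);
translate([76, 0, 159]) cube([1939, 21, 189]);
translate([76, 1295, 159]) cube([1939, 21, 189]);
translate([0, 76, 159]) cube([21, 1164, 189]);
translate([2070, 76, 159]) cube([21, 1164, 189]);
translate([146, 0, 348]) cube([85, 1316, 18]);
translate([301, 0, 348]) cube([85, 1316, 18]);
translate([456, 0, 348]) cube([85, 1316, 18]);
translate([611, 0, 348]) cube([85, 1316, 18]);
translate([766, 0, 348]) cube([85, 1316, 18]);
translate([921, 0, 348]) cube([85, 1316, 18]);
translate([1076, 0, 348]) cube([85, 1316, 18]);
translate([1231, 0, 348]) cube([85, 1316, 18]);
translate([1386, 0, 348]) cube([85, 1316, 18]);
translate([1541, 0, 348]) cube([85, 1316, 18]);
translate([1696, 0, 348]) cube([85, 1316, 18]);
translate([1851, 0, 348]) cube([85, 1316, 18]);


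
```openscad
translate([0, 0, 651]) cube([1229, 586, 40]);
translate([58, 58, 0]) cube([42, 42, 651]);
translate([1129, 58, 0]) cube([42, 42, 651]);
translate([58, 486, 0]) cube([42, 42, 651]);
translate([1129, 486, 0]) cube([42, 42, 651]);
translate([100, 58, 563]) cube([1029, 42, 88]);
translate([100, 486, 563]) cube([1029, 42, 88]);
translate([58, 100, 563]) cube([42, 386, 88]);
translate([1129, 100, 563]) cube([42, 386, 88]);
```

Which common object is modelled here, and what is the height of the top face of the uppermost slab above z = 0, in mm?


A table. The table height is 691 mm.

A 1229×586×40 slab sits at z = 651 on four 42 mm square posts — a table. The top surface is at 651 + 40 = 691 mm.


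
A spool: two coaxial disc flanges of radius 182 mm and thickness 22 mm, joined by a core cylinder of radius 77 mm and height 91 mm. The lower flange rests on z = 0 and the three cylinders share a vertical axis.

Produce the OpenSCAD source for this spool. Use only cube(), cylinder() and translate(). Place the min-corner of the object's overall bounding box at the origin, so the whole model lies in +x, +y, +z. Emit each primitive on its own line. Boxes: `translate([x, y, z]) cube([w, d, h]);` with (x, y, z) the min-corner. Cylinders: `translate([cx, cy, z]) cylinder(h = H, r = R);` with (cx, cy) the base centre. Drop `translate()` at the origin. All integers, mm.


translate([182, 182, 0]) cylinder(h = 22, r = 182);
translate([182, 182, 22]) cylinder(h = 91, r = 77);
translate([182, 182, 113]) cylinder(h = 22, r = 182);


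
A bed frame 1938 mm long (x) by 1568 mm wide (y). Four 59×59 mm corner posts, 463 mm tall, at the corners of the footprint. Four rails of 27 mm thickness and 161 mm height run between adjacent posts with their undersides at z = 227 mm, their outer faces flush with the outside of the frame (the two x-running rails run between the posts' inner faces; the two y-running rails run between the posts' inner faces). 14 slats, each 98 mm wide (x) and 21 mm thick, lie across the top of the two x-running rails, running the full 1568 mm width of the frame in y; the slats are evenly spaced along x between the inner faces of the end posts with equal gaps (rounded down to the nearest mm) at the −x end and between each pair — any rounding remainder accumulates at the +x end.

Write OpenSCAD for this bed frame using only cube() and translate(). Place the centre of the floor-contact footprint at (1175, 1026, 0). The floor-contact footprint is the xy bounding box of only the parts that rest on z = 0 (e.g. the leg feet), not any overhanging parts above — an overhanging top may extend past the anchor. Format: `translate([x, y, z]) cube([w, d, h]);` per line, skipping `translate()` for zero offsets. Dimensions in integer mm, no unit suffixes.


// slat z = rail_z + rail_h = 227 + 161 = 388
// slat gap = ⌊(1820 − 14·98) / 15⌋ = 29
translate([206, 242, 0]) cube([59, 59, 463]);
translate([206, 1751, 0]) cube([59, 59, 463]);
translate([2085, 242, 0]) cube([59, 59, 463]);
translate([2085, 1751, 0]) cube([59, 59, 463]);
translate([265, 242, 227]) cube([1820, 27, 161]);
translate([265, 1783, 227]) cube([1820, 27, 161]);
translate([206, 301, 227]) cube([27, 1450, 161]);
translate([2117, 301, 227]) cube([27, 1450, 161]);
translate([294, 242, 388]) cube([98, 1568, 21]);
translate([421, 242, 388]) cube([98, 1568, 21]);
translate([548, 242, 388]) cube([98, 1568, 21]);
translate([675, 242, 388]) cube([98, 1568, 21]);
translate([802, 242, 388]) cube([98, 1568, 21]);
translate([929, 242, 388]) cube([98, 1568, 21]);
translate([1056, 242, 388]) cube([98, 1568, 21]);
translate([1183, 242, 388]) cube([98, 1568, 21]);
translate([1310, 242, 388]) cube([98, 1568, 21]);
translate([1437, 242, 388]) cube([98, 1568, 21]);
translate([1564, 242, 388]) cube([98, 1568, 21]);
translate([1691, 242, 388]) cube([98, 1568, 21]);
translate([1818, 242, 388]) cube([98, 1568, 21]);
translate([1945, 242, 388]) cube([98, 1568, 21]);


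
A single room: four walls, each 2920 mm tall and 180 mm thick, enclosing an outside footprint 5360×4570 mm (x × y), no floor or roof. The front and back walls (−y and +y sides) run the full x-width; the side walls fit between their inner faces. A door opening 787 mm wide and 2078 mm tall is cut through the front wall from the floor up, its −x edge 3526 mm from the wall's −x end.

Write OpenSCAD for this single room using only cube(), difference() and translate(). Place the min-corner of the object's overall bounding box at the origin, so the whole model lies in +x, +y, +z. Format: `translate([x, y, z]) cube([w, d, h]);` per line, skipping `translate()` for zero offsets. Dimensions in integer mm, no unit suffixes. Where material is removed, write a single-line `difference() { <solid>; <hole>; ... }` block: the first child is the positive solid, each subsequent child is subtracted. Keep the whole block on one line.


difference() { cube([5360, 180, 2920]); translate([3526, 0, 0]) cube([787, 180, 2078]); }
translate([0, 4390, 0]) cube([5360, 180, 2920]);
translate([0, 180, 0]) cube([180, 4210, 2920]);
translate([5180, 180, 0]) cube([180, 4210, 2920]);


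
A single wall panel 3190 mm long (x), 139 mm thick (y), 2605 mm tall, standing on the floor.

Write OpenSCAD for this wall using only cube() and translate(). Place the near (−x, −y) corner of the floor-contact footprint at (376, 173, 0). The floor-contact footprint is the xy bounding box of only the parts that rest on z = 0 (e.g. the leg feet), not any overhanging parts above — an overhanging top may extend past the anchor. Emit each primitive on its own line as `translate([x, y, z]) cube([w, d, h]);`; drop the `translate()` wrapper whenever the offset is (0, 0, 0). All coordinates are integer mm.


translate([376, 173, 0]) cube([3190, 139, 2605]);


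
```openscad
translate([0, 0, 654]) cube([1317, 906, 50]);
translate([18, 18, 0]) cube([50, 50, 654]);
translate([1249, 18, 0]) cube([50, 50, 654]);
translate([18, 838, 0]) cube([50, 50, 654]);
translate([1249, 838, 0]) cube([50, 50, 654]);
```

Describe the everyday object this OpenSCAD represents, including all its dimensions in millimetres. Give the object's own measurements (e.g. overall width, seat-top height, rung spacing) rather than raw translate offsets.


A table: top 1317 mm (x) × 906 mm (y), 50 mm thick, upper face at z = 704 mm, on four 50×50 mm square legs, each inset 18 mm from the nearest pair of top edges from z = 0 to the bottom of the top.


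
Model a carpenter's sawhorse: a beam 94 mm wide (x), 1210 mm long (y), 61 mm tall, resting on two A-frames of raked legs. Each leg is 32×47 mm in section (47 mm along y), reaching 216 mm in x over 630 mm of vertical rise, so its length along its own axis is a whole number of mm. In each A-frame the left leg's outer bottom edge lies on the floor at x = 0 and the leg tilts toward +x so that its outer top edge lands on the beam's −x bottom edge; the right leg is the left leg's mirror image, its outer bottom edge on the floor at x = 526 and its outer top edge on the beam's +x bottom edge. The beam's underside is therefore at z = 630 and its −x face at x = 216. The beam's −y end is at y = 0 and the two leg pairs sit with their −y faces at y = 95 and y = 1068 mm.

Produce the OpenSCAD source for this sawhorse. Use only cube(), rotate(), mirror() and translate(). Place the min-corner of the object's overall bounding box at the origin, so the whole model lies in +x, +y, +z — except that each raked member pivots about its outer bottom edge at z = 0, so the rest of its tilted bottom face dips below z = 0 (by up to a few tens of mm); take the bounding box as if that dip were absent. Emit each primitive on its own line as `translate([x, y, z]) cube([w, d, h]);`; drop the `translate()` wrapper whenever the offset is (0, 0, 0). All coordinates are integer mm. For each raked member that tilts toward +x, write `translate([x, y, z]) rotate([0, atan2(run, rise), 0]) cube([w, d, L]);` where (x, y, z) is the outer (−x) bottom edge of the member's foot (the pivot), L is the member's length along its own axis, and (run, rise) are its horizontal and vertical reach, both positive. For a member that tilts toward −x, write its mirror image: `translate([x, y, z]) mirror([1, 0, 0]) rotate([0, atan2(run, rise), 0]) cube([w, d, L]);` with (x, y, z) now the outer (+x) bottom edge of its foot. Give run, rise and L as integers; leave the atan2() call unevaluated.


translate([216, 0, 630]) cube([94, 1210, 61]);
translate([0, 95, 0]) rotate([0, atan2(216, 630), 0]) cube([32, 47, 666]);
translate([526, 95, 0]) mirror([1, 0, 0]) rotate([0, atan2(216, 630), 0]) cube([32, 47, 666]);
translate([0, 1068, 0]) rotate([0, atan2(216, 630), 0]) cube([32, 47, 666]);
translate([526, 1068, 0]) mirror([1, 0, 0]) rotate([0, atan2(216, 630), 0]) cube([32, 47, 666]);


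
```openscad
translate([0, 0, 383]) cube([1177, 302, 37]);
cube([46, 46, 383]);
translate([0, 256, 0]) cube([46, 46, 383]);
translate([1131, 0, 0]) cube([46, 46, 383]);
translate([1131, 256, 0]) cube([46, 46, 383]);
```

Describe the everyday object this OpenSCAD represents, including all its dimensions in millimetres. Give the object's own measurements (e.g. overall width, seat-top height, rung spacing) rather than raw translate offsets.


A bench: a 1177×302 mm seat slab, 37 mm thick, top at z = 420 mm, on four 46×46 mm square legs flush with the seat corners and standing on z = 0.


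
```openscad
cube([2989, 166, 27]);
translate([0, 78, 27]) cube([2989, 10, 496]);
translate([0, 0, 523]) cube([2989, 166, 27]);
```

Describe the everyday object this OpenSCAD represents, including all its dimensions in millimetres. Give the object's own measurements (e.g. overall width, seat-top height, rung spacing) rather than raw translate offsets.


An I-beam lying along x, 2989 mm long. Overall section height 550 mm. Two flanges 166 mm wide (y) and 27 mm thick, one on the floor and one at the top; a web 10 mm thick runs between them, centred on the flange width.


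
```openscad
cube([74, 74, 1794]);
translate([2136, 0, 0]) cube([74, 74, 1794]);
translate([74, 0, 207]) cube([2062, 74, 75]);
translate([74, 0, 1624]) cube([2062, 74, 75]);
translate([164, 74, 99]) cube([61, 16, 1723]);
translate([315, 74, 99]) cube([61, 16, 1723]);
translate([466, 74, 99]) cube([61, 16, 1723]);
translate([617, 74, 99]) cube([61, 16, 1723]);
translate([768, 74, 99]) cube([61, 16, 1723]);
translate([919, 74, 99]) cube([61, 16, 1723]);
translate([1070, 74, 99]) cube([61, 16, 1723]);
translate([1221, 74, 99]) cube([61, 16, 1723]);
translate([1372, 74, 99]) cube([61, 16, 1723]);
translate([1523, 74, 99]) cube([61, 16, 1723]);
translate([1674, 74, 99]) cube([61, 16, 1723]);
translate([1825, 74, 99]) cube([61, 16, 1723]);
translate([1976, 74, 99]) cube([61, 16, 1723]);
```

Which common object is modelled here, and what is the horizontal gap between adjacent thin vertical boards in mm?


A fence section. The picket gap is 90 mm.

Two posts, two rails, 13 pickets — a fence section. Span 2062 mm holds 13 pickets of 61 mm with 14 equal gaps: ⌊(2062 − 13·61) / 14⌋ = 90 mm.


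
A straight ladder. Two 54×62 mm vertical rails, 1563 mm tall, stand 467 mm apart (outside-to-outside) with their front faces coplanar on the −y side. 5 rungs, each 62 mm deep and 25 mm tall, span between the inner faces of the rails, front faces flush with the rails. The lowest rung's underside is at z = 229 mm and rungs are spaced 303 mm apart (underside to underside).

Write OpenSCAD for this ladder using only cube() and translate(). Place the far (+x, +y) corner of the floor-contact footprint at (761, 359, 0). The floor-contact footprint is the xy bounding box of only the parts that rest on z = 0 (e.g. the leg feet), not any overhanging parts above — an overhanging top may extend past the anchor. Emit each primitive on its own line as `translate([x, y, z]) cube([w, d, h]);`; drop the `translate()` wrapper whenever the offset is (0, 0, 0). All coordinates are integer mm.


// rung span = 467 - 2*54 = 359
// rung[k] z = 229 + k*303
translate([294, 297, 0]) cube([54, 62, 1563]);
translate([707, 297, 0]) cube([54, 62, 1563]);
translate([348, 297, 229]) cube([359, 62, 25]);
translate([348, 297, 532]) cube([359, 62, 25]);
translate([348, 297, 835]) cube([359, 62, 25]);
translate([348, 297, 1138]) cube([359, 62, 25]);
translate([348, 297, 1441]) cube([359, 62, 25]);


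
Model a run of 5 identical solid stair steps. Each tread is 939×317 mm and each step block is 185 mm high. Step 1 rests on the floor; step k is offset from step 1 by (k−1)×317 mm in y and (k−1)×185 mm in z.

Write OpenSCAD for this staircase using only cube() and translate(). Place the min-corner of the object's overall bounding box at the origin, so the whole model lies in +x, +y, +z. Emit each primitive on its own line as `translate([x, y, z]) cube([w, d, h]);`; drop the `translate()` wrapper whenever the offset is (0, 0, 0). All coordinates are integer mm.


cube([939, 317, 185]);
translate([0, 317, 185]) cube([939, 317, 185]);
translate([0, 634, 370]) cube([939, 317, 185]);
translate([0, 951, 555]) cube([939, 317, 185]);
translate([0, 1268, 740]) cube([939, 317, 185]);
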